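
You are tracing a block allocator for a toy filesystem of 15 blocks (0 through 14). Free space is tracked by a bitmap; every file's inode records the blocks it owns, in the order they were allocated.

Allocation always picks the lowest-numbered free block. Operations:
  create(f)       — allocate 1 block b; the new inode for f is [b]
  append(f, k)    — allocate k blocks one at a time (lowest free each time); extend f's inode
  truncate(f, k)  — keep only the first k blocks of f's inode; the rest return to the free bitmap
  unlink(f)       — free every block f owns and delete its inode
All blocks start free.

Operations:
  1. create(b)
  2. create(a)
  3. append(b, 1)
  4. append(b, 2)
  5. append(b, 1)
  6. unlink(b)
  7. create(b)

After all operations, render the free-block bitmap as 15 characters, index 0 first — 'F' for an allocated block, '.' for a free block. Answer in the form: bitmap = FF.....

bitmap = FF.............

  1. create(b)  ⇒  F..............  {b→[0]}
  2. create(a)  ⇒  FF.............  {a→[1]; b→[0]}
  3. append(b, 1)  ⇒  FFF............  {a→[1]; b→[0, 2]}
  4. append(b, 2)  ⇒  FFFFF..........  {a→[1]; b→[0, 2, 3, 4]}
  5. append(b, 1)  ⇒  FFFFFF.........  {a→[1]; b→[0, 2, 3, 4, 5]}
  6. unlink(b)  ⇒  .F.............  {a→[1]}
  7. create(b)  ⇒  FF.............  {a→[1]; b→[0]}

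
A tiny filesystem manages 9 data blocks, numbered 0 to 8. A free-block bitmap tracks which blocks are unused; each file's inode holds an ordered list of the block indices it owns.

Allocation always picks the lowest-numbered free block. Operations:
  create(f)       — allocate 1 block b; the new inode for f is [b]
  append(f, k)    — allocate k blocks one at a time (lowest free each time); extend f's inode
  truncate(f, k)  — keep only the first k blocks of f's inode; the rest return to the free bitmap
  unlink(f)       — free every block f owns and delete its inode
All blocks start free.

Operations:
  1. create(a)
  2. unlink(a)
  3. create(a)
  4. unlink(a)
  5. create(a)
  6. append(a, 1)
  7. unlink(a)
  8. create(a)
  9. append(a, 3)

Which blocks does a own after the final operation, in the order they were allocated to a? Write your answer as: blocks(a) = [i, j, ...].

blocks(a) = [0, 1, 2, 3]

[1] create(a) — a=0 (map F........)
[2] unlink(a) —  (map .........)
[3] create(a) — a=0 (map F........)
[4] unlink(a) —  (map .........)
[5] create(a) — a=0 (map F........)
[6] append(a, 1) — a=0,1 (map FF.......)
[7] unlink(a) —  (map .........)
[8] create(a) — a=0 (map F........)
[9] append(a, 3) — a=0,1,2,3 (map FFFF.....)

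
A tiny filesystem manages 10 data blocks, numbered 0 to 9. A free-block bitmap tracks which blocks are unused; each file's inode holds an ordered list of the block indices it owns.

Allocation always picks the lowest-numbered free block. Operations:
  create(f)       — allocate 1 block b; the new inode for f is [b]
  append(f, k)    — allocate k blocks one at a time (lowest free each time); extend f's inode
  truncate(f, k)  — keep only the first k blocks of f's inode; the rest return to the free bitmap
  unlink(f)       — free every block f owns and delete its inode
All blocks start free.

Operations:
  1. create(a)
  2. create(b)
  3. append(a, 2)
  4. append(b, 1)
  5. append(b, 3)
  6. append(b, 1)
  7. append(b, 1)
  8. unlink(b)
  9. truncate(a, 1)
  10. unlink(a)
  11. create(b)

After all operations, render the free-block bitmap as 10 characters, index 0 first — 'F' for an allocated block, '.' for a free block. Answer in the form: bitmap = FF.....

bitmap = F.........

create(a): bitmap=F......... | a=[0]
create(b): bitmap=FF........ | a=[0] b=[1]
append(a, 2): bitmap=FFFF...... | a=[0, 2, 3] b=[1]
append(b, 1): bitmap=FFFFF..... | a=[0, 2, 3] b=[1, 4]
append(b, 3): bitmap=FFFFFFFF.. | a=[0, 2, 3] b=[1, 4, 5, 6, 7]
append(b, 1): bitmap=FFFFFFFFF. | a=[0, 2, 3] b=[1, 4, 5, 6, 7, 8]
append(b, 1): bitmap=FFFFFFFFFF | a=[0, 2, 3] b=[1, 4, 5, 6, 7, 8, 9]
unlink(b): bitmap=F.FF...... | a=[0, 2, 3]
truncate(a, 1): bitmap=F......... | a=[0]
unlink(a): bitmap=.......... | 
create(b): bitmap=F......... | b=[0]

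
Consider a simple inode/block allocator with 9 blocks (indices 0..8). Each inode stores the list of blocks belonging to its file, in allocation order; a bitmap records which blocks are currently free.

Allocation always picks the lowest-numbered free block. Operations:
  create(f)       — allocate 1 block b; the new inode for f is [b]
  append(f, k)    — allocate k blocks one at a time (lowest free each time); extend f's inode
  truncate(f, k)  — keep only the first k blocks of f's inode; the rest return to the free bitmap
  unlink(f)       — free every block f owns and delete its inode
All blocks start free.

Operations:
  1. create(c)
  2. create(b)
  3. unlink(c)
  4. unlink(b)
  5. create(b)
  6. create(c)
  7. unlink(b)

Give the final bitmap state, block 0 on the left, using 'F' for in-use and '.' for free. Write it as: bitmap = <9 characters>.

bitmap = .F.......

  1. create(c)  ⇒  F........  {c→[0]}
  2. create(b)  ⇒  FF.......  {b→[1]; c→[0]}
  3. unlink(c)  ⇒  .F.......  {b→[1]}
  4. unlink(b)  ⇒  .........  {}
  5. create(b)  ⇒  F........  {b→[0]}
  6. create(c)  ⇒  FF.......  {b→[0]; c→[1]}
  7. unlink(b)  ⇒  .F.......  {c→[1]}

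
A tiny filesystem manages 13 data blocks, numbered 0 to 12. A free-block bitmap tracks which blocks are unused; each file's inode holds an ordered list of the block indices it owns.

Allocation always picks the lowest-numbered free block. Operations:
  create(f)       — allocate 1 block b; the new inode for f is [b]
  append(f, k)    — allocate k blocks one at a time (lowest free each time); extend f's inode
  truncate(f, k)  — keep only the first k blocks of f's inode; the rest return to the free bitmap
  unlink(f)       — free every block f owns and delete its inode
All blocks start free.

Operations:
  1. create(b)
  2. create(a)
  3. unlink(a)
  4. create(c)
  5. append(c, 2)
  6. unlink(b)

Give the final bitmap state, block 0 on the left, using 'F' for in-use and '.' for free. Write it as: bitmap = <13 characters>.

bitmap = .FFF.........

[1] create(b) — b=0 (map F............)
[2] create(a) — a=1 b=0 (map FF...........)
[3] unlink(a) — b=0 (map F............)
[4] create(c) — b=0 c=1 (map FF...........)
[5] append(c, 2) — b=0 c=1,2,3 (map FFFF.........)
[6] unlink(b) — c=1,2,3 (map .FFF.........)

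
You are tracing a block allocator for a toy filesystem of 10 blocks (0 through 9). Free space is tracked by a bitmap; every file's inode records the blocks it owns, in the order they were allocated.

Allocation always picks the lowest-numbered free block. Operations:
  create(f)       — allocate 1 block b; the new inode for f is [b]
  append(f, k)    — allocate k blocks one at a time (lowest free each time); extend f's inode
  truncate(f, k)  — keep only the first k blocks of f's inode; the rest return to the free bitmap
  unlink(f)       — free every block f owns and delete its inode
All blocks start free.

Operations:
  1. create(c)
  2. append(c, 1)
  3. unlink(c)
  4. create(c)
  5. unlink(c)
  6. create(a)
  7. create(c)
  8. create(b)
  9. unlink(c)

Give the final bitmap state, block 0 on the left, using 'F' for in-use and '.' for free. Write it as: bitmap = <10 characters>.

bitmap = F.F.......

  1. create(c)  ⇒  F.........  {c→[0]}
  2. append(c, 1)  ⇒  FF........  {c→[0, 1]}
  3. unlink(c)  ⇒  ..........  {}
  4. create(c)  ⇒  F.........  {c→[0]}
  5. unlink(c)  ⇒  ..........  {}
  6. create(a)  ⇒  F.........  {a→[0]}
  7. create(c)  ⇒  FF........  {a→[0]; c→[1]}
  8. create(b)  ⇒  FFF.......  {a→[0]; b→[2]; c→[1]}
  9. unlink(c)  ⇒  F.F.......  {a→[0]; b→[2]}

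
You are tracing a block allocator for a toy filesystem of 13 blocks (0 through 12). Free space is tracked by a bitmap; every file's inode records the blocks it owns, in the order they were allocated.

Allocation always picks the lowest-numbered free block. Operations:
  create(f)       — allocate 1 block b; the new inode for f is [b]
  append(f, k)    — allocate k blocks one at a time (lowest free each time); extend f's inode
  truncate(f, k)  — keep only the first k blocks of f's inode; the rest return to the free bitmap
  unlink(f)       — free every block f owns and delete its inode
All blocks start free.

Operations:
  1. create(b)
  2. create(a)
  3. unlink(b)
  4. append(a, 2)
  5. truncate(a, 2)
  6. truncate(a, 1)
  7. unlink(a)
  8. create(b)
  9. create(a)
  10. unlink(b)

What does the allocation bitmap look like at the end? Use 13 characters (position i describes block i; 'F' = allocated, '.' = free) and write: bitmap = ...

[1] create(b) — b=0 (map F............)
[2] create(a) — a=1 b=0 (map FF...........)
[3] unlink(b) — a=1 (map .F...........)
[4] append(a, 2) — a=1,0,2 (map FFF..........)
[5] truncate(a, 2) — a=1,0 (map FF...........)
[6] truncate(a, 1) — a=1 (map .F...........)
[7] unlink(a) —  (map .............)
[8] create(b) — b=0 (map F............)
[9] create(a) — a=1 b=0 (map FF...........)
[10] unlink(b) — a=1 (map .F...........)

bitmap = .F...........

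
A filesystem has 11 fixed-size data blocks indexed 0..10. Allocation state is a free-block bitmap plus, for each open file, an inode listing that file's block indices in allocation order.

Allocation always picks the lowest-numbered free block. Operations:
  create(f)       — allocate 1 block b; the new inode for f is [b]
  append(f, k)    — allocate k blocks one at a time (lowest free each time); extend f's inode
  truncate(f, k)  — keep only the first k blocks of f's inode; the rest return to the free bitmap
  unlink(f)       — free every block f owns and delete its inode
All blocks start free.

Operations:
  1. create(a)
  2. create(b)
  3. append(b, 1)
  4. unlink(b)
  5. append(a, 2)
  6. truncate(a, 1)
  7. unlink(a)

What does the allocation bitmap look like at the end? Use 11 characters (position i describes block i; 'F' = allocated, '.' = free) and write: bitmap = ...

bitmap = ...........

[1] create(a) — a=0 (map F..........)
[2] create(b) — a=0 b=1 (map FF.........)
[3] append(b, 1) — a=0 b=1,2 (map FFF........)
[4] unlink(b) — a=0 (map F..........)
[5] append(a, 2) — a=0,1,2 (map FFF........)
[6] truncate(a, 1) — a=0 (map F..........)
[7] unlink(a) —  (map ...........)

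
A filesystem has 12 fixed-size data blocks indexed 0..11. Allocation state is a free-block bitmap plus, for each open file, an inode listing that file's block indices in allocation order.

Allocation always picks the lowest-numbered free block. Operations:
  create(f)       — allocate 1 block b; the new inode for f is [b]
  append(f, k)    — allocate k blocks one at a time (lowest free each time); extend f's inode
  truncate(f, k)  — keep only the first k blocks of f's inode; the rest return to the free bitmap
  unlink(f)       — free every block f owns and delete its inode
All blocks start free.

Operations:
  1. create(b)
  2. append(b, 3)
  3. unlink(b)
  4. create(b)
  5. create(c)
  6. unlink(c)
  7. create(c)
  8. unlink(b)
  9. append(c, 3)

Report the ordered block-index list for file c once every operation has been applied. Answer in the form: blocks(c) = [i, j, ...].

[1] create(b) — b=0 (map F...........)
[2] append(b, 3) — b=0,1,2,3 (map FFFF........)
[3] unlink(b) —  (map ............)
[4] create(b) — b=0 (map F...........)
[5] create(c) — b=0 c=1 (map FF..........)
[6] unlink(c) — b=0 (map F...........)
[7] create(c) — b=0 c=1 (map FF..........)
[8] unlink(b) — c=1 (map .F..........)
[9] append(c, 3) — c=1,0,2,3 (map FFFF........)

blocks(c) = [1, 0, 2, 3]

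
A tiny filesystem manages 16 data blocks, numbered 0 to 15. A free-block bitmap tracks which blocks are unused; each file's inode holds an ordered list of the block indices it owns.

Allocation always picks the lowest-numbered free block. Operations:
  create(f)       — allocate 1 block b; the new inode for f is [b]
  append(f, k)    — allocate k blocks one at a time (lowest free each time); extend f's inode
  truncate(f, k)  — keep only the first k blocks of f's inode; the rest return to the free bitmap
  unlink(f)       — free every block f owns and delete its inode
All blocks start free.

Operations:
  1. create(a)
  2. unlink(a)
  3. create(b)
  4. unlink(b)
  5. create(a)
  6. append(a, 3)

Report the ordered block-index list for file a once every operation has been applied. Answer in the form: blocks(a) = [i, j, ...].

blocks(a) = [0, 1, 2, 3]

  1. create(a)  ⇒  F...............  {a→[0]}
  2. unlink(a)  ⇒  ................  {}
  3. create(b)  ⇒  F...............  {b→[0]}
  4. unlink(b)  ⇒  ................  {}
  5. create(a)  ⇒  F...............  {a→[0]}
  6. append(a, 3)  ⇒  FFFF............  {a→[0, 1, 2, 3]}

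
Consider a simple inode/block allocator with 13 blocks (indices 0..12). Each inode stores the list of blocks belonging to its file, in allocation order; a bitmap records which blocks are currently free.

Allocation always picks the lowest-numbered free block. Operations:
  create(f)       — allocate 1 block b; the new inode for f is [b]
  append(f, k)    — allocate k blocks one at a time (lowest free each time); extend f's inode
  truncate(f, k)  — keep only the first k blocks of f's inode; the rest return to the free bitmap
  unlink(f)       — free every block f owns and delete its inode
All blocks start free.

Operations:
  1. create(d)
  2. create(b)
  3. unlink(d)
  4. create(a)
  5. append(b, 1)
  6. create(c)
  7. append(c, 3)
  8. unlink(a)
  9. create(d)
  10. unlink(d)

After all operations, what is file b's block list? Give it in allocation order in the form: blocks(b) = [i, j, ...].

  1. create(d)  ⇒  F............  {d→[0]}
  2. create(b)  ⇒  FF...........  {b→[1]; d→[0]}
  3. unlink(d)  ⇒  .F...........  {b→[1]}
  4. create(a)  ⇒  FF...........  {a→[0]; b→[1]}
  5. append(b, 1)  ⇒  FFF..........  {a→[0]; b→[1, 2]}
  6. create(c)  ⇒  FFFF.........  {a→[0]; b→[1, 2]; c→[3]}
  7. append(c, 3)  ⇒  FFFFFFF......  {a→[0]; b→[1, 2]; c→[3, 4, 5, 6]}
  8. unlink(a)  ⇒  .FFFFFF......  {b→[1, 2]; c→[3, 4, 5, 6]}
  9. create(d)  ⇒  FFFFFFF......  {b→[1, 2]; c→[3, 4, 5, 6]; d→[0]}
  10. unlink(d)  ⇒  .FFFFFF......  {b→[1, 2]; c→[3, 4, 5, 6]}

blocks(b) = [1, 2]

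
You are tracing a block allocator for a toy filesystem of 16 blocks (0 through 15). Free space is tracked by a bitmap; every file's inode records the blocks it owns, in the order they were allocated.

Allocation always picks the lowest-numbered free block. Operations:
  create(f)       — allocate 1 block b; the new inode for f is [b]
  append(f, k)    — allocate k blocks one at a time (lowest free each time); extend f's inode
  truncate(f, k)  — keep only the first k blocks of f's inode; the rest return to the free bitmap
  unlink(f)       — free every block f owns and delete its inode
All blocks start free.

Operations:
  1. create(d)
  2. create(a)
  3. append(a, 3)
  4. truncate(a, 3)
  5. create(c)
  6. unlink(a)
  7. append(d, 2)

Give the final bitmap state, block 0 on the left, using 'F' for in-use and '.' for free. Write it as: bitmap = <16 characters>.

bitmap = FFF.F...........

create(d): bitmap=F............... | d=[0]
create(a): bitmap=FF.............. | a=[1] d=[0]
append(a, 3): bitmap=FFFFF........... | a=[1, 2, 3, 4] d=[0]
truncate(a, 3): bitmap=FFFF............ | a=[1, 2, 3] d=[0]
create(c): bitmap=FFFFF........... | a=[1, 2, 3] c=[4] d=[0]
unlink(a): bitmap=F...F........... | c=[4] d=[0]
append(d, 2): bitmap=FFF.F........... | c=[4] d=[0, 1, 2]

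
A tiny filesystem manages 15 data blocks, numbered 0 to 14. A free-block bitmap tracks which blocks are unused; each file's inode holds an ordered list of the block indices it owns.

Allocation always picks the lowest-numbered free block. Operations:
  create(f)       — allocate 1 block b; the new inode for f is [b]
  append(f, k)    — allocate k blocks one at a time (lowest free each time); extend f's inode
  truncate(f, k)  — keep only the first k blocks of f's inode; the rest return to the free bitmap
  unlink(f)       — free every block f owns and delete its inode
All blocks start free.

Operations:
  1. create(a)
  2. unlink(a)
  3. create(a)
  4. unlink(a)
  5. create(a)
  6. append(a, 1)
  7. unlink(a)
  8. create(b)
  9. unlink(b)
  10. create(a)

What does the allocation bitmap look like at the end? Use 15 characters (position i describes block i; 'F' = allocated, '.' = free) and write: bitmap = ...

after create(a) → a:[0]  free=[F..............]
after unlink(a) →   free=[...............]
after create(a) → a:[0]  free=[F..............]
after unlink(a) →   free=[...............]
after create(a) → a:[0]  free=[F..............]
after append(a, 1) → a:[0, 1]  free=[FF.............]
after unlink(a) →   free=[...............]
after create(b) → b:[0]  free=[F..............]
after unlink(b) →   free=[...............]
after create(a) → a:[0]  free=[F..............]

bitmap = F..............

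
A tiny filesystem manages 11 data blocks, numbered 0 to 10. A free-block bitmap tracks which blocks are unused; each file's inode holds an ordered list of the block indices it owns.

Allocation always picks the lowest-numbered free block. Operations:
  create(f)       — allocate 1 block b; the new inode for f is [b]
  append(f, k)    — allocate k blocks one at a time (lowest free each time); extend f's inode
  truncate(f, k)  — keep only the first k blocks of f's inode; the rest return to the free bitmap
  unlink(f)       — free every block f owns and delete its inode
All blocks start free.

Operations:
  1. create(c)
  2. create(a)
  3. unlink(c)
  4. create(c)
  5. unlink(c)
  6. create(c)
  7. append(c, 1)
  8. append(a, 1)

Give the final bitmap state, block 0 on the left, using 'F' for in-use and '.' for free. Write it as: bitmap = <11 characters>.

bitmap = FFFF.......

  1. create(c)  ⇒  F..........  {c→[0]}
  2. create(a)  ⇒  FF.........  {a→[1]; c→[0]}
  3. unlink(c)  ⇒  .F.........  {a→[1]}
  4. create(c)  ⇒  FF.........  {a→[1]; c→[0]}
  5. unlink(c)  ⇒  .F.........  {a→[1]}
  6. create(c)  ⇒  FF.........  {a→[1]; c→[0]}
  7. append(c, 1)  ⇒  FFF........  {a→[1]; c→[0, 2]}
  8. append(a, 1)  ⇒  FFFF.......  {a→[1, 3]; c→[0, 2]}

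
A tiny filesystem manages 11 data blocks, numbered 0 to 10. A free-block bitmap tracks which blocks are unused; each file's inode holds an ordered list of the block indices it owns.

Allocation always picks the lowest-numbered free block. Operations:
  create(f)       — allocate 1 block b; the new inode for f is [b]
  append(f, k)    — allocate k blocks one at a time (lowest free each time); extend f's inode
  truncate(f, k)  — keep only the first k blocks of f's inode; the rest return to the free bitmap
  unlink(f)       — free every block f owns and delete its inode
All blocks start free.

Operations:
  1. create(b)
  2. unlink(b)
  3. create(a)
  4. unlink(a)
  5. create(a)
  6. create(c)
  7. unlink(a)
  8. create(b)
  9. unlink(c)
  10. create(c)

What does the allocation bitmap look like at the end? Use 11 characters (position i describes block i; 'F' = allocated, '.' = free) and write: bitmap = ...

bitmap = FF.........

  1. create(b)  ⇒  F..........  {b→[0]}
  2. unlink(b)  ⇒  ...........  {}
  3. create(a)  ⇒  F..........  {a→[0]}
  4. unlink(a)  ⇒  ...........  {}
  5. create(a)  ⇒  F..........  {a→[0]}
  6. create(c)  ⇒  FF.........  {a→[0]; c→[1]}
  7. unlink(a)  ⇒  .F.........  {c→[1]}
  8. create(b)  ⇒  FF.........  {b→[0]; c→[1]}
  9. unlink(c)  ⇒  F..........  {b→[0]}
  10. create(c)  ⇒  FF.........  {b→[0]; c→[1]}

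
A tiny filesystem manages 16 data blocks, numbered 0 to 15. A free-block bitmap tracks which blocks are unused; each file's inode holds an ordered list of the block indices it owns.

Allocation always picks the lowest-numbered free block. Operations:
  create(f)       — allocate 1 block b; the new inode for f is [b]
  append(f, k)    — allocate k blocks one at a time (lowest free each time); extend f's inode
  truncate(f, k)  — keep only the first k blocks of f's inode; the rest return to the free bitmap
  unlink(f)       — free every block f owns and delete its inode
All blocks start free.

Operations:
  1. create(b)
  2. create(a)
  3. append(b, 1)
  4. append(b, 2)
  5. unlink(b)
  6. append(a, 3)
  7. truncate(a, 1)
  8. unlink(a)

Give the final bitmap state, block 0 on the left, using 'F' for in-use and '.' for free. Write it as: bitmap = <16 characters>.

[1] create(b) — b=0 (map F...............)
[2] create(a) — a=1 b=0 (map FF..............)
[3] append(b, 1) — a=1 b=0,2 (map FFF.............)
[4] append(b, 2) — a=1 b=0,2,3,4 (map FFFFF...........)
[5] unlink(b) — a=1 (map .F..............)
[6] append(a, 3) — a=1,0,2,3 (map FFFF............)
[7] truncate(a, 1) — a=1 (map .F..............)
[8] unlink(a) —  (map ................)

bitmap = ................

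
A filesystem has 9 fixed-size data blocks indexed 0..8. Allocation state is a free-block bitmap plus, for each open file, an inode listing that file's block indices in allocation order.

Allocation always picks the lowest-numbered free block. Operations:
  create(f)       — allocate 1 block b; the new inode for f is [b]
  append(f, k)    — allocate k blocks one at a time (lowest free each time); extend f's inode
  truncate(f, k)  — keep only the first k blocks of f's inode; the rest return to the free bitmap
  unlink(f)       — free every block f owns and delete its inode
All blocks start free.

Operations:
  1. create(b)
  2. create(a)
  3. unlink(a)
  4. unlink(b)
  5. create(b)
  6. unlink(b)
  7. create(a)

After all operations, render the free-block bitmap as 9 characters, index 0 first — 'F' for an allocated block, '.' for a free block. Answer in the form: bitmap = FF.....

create(b): bitmap=F........ | b=[0]
create(a): bitmap=FF....... | a=[1] b=[0]
unlink(a): bitmap=F........ | b=[0]
unlink(b): bitmap=......... | 
create(b): bitmap=F........ | b=[0]
unlink(b): bitmap=......... | 
create(a): bitmap=F........ | a=[0]

bitmap = F........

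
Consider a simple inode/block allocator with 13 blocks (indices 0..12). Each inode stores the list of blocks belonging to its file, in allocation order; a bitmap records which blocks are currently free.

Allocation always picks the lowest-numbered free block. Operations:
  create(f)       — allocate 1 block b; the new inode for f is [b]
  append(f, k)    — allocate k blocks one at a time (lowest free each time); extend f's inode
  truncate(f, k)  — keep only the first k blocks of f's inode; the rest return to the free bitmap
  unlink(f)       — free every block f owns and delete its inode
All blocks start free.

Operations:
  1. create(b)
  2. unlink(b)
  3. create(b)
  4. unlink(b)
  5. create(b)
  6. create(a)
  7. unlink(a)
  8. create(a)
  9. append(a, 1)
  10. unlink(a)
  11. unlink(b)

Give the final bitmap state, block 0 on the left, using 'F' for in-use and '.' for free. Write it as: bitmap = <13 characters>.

  1. create(b)  ⇒  F............  {b→[0]}
  2. unlink(b)  ⇒  .............  {}
  3. create(b)  ⇒  F............  {b→[0]}
  4. unlink(b)  ⇒  .............  {}
  5. create(b)  ⇒  F............  {b→[0]}
  6. create(a)  ⇒  FF...........  {a→[1]; b→[0]}
  7. unlink(a)  ⇒  F............  {b→[0]}
  8. create(a)  ⇒  FF...........  {a→[1]; b→[0]}
  9. append(a, 1)  ⇒  FFF..........  {a→[1, 2]; b→[0]}
  10. unlink(a)  ⇒  F............  {b→[0]}
  11. unlink(b)  ⇒  .............  {}

bitmap = .............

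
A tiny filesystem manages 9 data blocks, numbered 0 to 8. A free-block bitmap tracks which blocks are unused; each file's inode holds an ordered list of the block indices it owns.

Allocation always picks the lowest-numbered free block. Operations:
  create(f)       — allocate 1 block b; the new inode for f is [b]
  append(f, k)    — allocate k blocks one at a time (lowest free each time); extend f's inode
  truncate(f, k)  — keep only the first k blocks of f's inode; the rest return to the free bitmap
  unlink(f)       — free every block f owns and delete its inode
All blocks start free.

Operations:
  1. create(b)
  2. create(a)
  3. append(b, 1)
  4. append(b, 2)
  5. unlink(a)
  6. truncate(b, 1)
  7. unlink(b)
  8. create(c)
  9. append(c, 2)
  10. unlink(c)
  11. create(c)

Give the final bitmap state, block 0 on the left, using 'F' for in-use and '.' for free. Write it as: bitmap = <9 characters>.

bitmap = F........

create(b): bitmap=F........ | b=[0]
create(a): bitmap=FF....... | a=[1] b=[0]
append(b, 1): bitmap=FFF...... | a=[1] b=[0, 2]
append(b, 2): bitmap=FFFFF.... | a=[1] b=[0, 2, 3, 4]
unlink(a): bitmap=F.FFF.... | b=[0, 2, 3, 4]
truncate(b, 1): bitmap=F........ | b=[0]
unlink(b): bitmap=......... | 
create(c): bitmap=F........ | c=[0]
append(c, 2): bitmap=FFF...... | c=[0, 1, 2]
unlink(c): bitmap=......... | 
create(c): bitmap=F........ | c=[0]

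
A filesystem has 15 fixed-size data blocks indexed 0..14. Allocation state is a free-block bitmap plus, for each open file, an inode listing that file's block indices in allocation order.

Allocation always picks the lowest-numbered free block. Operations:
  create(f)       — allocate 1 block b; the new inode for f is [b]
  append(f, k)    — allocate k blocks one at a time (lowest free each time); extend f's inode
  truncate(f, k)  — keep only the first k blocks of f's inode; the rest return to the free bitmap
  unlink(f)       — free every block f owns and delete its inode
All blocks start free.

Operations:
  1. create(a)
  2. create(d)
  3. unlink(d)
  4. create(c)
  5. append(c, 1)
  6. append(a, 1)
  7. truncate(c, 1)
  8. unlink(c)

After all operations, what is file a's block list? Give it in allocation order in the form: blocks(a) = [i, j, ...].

blocks(a) = [0, 3]

after create(a) → a:[0]  free=[F..............]
after create(d) → a:[0], d:[1]  free=[FF.............]
after unlink(d) → a:[0]  free=[F..............]
after create(c) → a:[0], c:[1]  free=[FF.............]
after append(c, 1) → a:[0], c:[1, 2]  free=[FFF............]
after append(a, 1) → a:[0, 3], c:[1, 2]  free=[FFFF...........]
after truncate(c, 1) → a:[0, 3], c:[1]  free=[FF.F...........]
after unlink(c) → a:[0, 3]  free=[F..F...........]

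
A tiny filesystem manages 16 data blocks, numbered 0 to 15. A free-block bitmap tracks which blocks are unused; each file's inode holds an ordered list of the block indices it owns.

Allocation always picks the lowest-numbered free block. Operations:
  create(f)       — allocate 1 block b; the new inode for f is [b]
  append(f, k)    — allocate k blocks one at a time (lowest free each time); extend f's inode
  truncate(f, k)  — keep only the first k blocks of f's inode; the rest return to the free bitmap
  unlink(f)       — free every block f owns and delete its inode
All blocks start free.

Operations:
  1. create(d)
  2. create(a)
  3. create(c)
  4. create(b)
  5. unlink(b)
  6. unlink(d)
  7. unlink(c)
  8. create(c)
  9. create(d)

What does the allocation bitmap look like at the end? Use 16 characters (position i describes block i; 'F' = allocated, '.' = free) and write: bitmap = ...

  1. create(d)  ⇒  F...............  {d→[0]}
  2. create(a)  ⇒  FF..............  {a→[1]; d→[0]}
  3. create(c)  ⇒  FFF.............  {a→[1]; c→[2]; d→[0]}
  4. create(b)  ⇒  FFFF............  {a→[1]; b→[3]; c→[2]; d→[0]}
  5. unlink(b)  ⇒  FFF.............  {a→[1]; c→[2]; d→[0]}
  6. unlink(d)  ⇒  .FF.............  {a→[1]; c→[2]}
  7. unlink(c)  ⇒  .F..............  {a→[1]}
  8. create(c)  ⇒  FF..............  {a→[1]; c→[0]}
  9. create(d)  ⇒  FFF.............  {a→[1]; c→[0]; d→[2]}

bitmap = FFF.............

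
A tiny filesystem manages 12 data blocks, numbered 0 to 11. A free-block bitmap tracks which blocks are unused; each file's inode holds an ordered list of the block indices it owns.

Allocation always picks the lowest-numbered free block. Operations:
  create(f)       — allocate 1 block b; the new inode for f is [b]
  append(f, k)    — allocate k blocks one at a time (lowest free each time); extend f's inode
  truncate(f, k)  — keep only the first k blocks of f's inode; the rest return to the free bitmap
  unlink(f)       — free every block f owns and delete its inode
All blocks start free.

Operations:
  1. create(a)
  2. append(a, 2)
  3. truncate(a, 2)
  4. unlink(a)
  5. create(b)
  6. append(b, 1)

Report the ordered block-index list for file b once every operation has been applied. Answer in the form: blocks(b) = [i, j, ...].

blocks(b) = [0, 1]

  1. create(a)  ⇒  F...........  {a→[0]}
  2. append(a, 2)  ⇒  FFF.........  {a→[0, 1, 2]}
  3. truncate(a, 2)  ⇒  FF..........  {a→[0, 1]}
  4. unlink(a)  ⇒  ............  {}
  5. create(b)  ⇒  F...........  {b→[0]}
  6. append(b, 1)  ⇒  FF..........  {b→[0, 1]}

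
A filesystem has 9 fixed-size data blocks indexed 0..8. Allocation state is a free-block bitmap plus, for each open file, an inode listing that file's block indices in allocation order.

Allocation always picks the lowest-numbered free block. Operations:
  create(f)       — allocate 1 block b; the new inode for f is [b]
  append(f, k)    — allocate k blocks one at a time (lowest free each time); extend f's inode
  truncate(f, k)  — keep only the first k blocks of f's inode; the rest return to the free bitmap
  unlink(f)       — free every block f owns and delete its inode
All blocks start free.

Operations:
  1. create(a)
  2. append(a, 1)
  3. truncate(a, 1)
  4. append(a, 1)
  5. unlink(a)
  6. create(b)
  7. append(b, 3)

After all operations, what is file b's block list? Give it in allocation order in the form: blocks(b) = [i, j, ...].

blocks(b) = [0, 1, 2, 3]

after create(a) → a:[0]  free=[F........]
after append(a, 1) → a:[0, 1]  free=[FF.......]
after truncate(a, 1) → a:[0]  free=[F........]
after append(a, 1) → a:[0, 1]  free=[FF.......]
after unlink(a) →   free=[.........]
after create(b) → b:[0]  free=[F........]
after append(b, 3) → b:[0, 1, 2, 3]  free=[FFFF.....]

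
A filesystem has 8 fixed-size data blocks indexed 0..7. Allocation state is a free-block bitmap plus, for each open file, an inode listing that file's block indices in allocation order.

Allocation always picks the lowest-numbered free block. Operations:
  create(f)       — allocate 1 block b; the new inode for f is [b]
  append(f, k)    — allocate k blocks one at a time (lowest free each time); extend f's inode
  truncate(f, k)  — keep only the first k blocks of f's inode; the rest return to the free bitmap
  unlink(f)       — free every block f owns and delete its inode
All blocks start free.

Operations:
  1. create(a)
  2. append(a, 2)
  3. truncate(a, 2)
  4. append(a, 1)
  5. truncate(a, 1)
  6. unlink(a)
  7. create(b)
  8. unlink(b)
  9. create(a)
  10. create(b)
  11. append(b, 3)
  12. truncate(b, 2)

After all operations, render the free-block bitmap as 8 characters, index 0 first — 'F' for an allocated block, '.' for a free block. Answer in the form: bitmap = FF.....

create(a): bitmap=F....... | a=[0]
append(a, 2): bitmap=FFF..... | a=[0, 1, 2]
truncate(a, 2): bitmap=FF...... | a=[0, 1]
append(a, 1): bitmap=FFF..... | a=[0, 1, 2]
truncate(a, 1): bitmap=F....... | a=[0]
unlink(a): bitmap=........ | 
create(b): bitmap=F....... | b=[0]
unlink(b): bitmap=........ | 
create(a): bitmap=F....... | a=[0]
create(b): bitmap=FF...... | a=[0] b=[1]
append(b, 3): bitmap=FFFFF... | a=[0] b=[1, 2, 3, 4]
truncate(b, 2): bitmap=FFF..... | a=[0] b=[1, 2]

bitmap = FFF.....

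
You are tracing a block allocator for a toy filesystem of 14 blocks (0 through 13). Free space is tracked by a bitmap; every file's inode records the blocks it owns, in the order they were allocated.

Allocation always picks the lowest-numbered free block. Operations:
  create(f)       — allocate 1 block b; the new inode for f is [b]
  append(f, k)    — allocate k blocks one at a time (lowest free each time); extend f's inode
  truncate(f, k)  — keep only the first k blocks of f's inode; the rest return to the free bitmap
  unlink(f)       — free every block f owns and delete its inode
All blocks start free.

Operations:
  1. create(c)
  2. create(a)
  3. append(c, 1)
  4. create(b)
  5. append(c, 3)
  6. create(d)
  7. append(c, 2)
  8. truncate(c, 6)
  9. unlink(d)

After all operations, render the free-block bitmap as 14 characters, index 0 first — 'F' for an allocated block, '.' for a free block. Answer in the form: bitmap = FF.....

bitmap = FFFFFFF.F.....

  1. create(c)  ⇒  F.............  {c→[0]}
  2. create(a)  ⇒  FF............  {a→[1]; c→[0]}
  3. append(c, 1)  ⇒  FFF...........  {a→[1]; c→[0, 2]}
  4. create(b)  ⇒  FFFF..........  {a→[1]; b→[3]; c→[0, 2]}
  5. append(c, 3)  ⇒  FFFFFFF.......  {a→[1]; b→[3]; c→[0, 2, 4, 5, 6]}
  6. create(d)  ⇒  FFFFFFFF......  {a→[1]; b→[3]; c→[0, 2, 4, 5, 6]; d→[7]}
  7. append(c, 2)  ⇒  FFFFFFFFFF....  {a→[1]; b→[3]; c→[0, 2, 4, 5, 6, 8, 9]; d→[7]}
  8. truncate(c, 6)  ⇒  FFFFFFFFF.....  {a→[1]; b→[3]; c→[0, 2, 4, 5, 6, 8]; d→[7]}
  9. unlink(d)  ⇒  FFFFFFF.F.....  {a→[1]; b→[3]; c→[0, 2, 4, 5, 6, 8]}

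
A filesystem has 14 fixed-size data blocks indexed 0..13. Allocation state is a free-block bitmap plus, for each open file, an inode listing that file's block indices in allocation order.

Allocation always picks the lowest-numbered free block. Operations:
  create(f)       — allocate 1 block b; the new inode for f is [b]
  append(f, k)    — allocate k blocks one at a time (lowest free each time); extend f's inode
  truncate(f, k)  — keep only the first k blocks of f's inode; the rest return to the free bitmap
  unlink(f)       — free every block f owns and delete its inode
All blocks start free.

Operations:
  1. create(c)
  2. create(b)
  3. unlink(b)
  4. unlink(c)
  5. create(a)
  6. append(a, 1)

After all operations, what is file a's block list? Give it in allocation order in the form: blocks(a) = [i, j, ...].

after create(c) → c:[0]  free=[F.............]
after create(b) → b:[1], c:[0]  free=[FF............]
after unlink(b) → c:[0]  free=[F.............]
after unlink(c) →   free=[..............]
after create(a) → a:[0]  free=[F.............]
after append(a, 1) → a:[0, 1]  free=[FF............]

blocks(a) = [0, 1]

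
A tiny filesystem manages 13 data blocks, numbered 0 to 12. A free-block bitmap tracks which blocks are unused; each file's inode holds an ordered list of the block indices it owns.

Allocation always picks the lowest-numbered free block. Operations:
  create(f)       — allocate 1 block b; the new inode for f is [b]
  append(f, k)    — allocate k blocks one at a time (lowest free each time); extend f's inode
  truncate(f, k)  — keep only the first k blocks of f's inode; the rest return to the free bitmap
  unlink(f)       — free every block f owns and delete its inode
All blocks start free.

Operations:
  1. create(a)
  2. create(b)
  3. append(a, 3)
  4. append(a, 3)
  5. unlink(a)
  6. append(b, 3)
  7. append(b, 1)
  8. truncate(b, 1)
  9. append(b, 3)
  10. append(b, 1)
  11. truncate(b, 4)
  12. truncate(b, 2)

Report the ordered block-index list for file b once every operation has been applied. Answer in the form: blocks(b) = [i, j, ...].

create(a): bitmap=F............ | a=[0]
create(b): bitmap=FF........... | a=[0] b=[1]
append(a, 3): bitmap=FFFFF........ | a=[0, 2, 3, 4] b=[1]
append(a, 3): bitmap=FFFFFFFF..... | a=[0, 2, 3, 4, 5, 6, 7] b=[1]
unlink(a): bitmap=.F........... | b=[1]
append(b, 3): bitmap=FFFF......... | b=[1, 0, 2, 3]
append(b, 1): bitmap=FFFFF........ | b=[1, 0, 2, 3, 4]
truncate(b, 1): bitmap=.F........... | b=[1]
append(b, 3): bitmap=FFFF......... | b=[1, 0, 2, 3]
append(b, 1): bitmap=FFFFF........ | b=[1, 0, 2, 3, 4]
truncate(b, 4): bitmap=FFFF......... | b=[1, 0, 2, 3]
truncate(b, 2): bitmap=FF........... | b=[1, 0]

blocks(b) = [1, 0]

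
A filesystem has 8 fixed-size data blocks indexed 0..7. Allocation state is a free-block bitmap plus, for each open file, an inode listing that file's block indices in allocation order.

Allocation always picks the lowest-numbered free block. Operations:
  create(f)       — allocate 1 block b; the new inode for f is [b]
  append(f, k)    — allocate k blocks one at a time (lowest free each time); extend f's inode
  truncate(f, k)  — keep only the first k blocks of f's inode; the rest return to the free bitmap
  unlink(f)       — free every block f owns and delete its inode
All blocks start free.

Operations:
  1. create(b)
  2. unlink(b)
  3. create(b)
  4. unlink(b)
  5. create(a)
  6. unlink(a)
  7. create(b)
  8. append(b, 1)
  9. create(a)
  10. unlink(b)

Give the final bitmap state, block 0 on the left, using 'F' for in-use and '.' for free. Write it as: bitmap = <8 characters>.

create(b): bitmap=F....... | b=[0]
unlink(b): bitmap=........ | 
create(b): bitmap=F....... | b=[0]
unlink(b): bitmap=........ | 
create(a): bitmap=F....... | a=[0]
unlink(a): bitmap=........ | 
create(b): bitmap=F....... | b=[0]
append(b, 1): bitmap=FF...... | b=[0, 1]
create(a): bitmap=FFF..... | a=[2] b=[0, 1]
unlink(b): bitmap=..F..... | a=[2]

bitmap = ..F.....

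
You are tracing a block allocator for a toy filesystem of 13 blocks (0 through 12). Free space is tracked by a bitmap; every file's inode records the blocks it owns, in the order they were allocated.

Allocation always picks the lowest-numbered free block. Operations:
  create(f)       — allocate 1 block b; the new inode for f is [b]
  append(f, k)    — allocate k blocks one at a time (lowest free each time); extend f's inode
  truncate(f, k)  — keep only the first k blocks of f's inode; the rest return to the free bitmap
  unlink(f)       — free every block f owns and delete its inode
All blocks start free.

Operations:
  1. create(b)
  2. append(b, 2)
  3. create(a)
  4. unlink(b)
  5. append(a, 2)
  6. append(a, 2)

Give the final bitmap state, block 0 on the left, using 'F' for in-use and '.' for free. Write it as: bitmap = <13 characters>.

[1] create(b) — b=0 (map F............)
[2] append(b, 2) — b=0,1,2 (map FFF..........)
[3] create(a) — a=3 b=0,1,2 (map FFFF.........)
[4] unlink(b) — a=3 (map ...F.........)
[5] append(a, 2) — a=3,0,1 (map FF.F.........)
[6] append(a, 2) — a=3,0,1,2,4 (map FFFFF........)

bitmap = FFFFF........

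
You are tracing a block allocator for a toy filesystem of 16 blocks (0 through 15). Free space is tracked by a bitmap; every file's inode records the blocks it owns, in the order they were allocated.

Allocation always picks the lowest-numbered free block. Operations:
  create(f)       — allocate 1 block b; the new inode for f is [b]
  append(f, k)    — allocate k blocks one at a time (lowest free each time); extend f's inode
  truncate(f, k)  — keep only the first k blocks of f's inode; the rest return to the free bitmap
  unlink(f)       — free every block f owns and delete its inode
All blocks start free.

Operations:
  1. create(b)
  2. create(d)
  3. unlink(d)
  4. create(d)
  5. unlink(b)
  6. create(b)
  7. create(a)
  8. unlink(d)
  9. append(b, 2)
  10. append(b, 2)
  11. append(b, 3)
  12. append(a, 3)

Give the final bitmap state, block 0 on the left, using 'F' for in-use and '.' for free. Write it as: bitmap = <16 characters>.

  1. create(b)  ⇒  F...............  {b→[0]}
  2. create(d)  ⇒  FF..............  {b→[0]; d→[1]}
  3. unlink(d)  ⇒  F...............  {b→[0]}
  4. create(d)  ⇒  FF..............  {b→[0]; d→[1]}
  5. unlink(b)  ⇒  .F..............  {d→[1]}
  6. create(b)  ⇒  FF..............  {b→[0]; d→[1]}
  7. create(a)  ⇒  FFF.............  {a→[2]; b→[0]; d→[1]}
  8. unlink(d)  ⇒  F.F.............  {a→[2]; b→[0]}
  9. append(b, 2)  ⇒  FFFF............  {a→[2]; b→[0, 1, 3]}
  10. append(b, 2)  ⇒  FFFFFF..........  {a→[2]; b→[0, 1, 3, 4, 5]}
  11. append(b, 3)  ⇒  FFFFFFFFF.......  {a→[2]; b→[0, 1, 3, 4, 5, 6, 7, 8]}
  12. append(a, 3)  ⇒  FFFFFFFFFFFF....  {a→[2, 9, 10, 11]; b→[0, 1, 3, 4, 5, 6, 7, 8]}

bitmap = FFFFFFFFFFFF....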